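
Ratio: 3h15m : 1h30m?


13:6 (2.17)

Duration 1: 195 minutes
Duration 2: 90 minutes
Ratio = 195:90
GCD = 15
Simplified = 13:6
As a decimal: 13/6 ≈ 2.17


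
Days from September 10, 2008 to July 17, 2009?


310 days

From September 10, 2008 to July 17, 2009
Rest of September 2008: 30 - 10 = 20
Full months: October 31, November 30, December 31, January 31, February 2009 28, March 31, April 30, May 31, June 30
Days into July 2009: 17
Total = 20 + 31 + 30 + 31 + 31 + 28 + 31 + 30 + 31 + 30 + 17 = 310 days


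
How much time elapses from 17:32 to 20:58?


3h 26m

End time in minutes: 20×60 + 58 = 1258
Start time in minutes: 17×60 + 32 = 1052
Difference = 1258 - 1052 = 206 minutes
= 3 hours 26 minutes


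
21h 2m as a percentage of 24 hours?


Total minutes: 21×60 + 2 = 1262
Day = 24×60 = 1440 minutes
Fraction = 1262/1440 ≈ 0.8764
As a percentage: 1262/1440 × 100 ≈ 87.64%

0.8764 (87.64%)


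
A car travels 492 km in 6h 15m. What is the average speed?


Distance: 492 km
Time: 6h 15m = 375 min = 375/60 = 25/4 hours
Speed = 492 ÷ (25/4) = 492 × 4 / 25 = 1968/25 ≈ 78.7 km/h

78.7 km/h


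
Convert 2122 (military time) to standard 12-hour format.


Hour: 21
21 - 12 = 9 → PM

9:22 PM


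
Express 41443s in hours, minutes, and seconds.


Hours: 41443 ÷ 3600 = 11 remainder 1843
Minutes: 1843 ÷ 60 = 30 remainder 43
Seconds: 43

11h 30m 43s


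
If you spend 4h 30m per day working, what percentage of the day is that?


Time: 270 minutes
Day: 1440 minutes
Percentage = (270/1440) × 100 ≈ 18.8%

18.8%


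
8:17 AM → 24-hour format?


08:17

Input: 8:17 AM
AM hour stays: 8


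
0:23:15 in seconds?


Hours: 0 × 3600 = 0
Minutes: 23 × 60 = 1380
Seconds: 15
Total = 0 + 1380 + 15 = 1395

1395 seconds


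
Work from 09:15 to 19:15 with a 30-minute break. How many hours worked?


Total time = (19×60+15) - (9×60+15)
= 1155 - 555 = 600 min
Minus break: 600 - 30 = 570 min
= 9h 30m

9h 30m (570 minutes)


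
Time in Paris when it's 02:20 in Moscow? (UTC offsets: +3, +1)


00:20

Time difference = UTC+1 - UTC+3 = -2 hours
New hour = (2 -2) mod 24
= 0 mod 24 = 0
Minutes unchanged → 00:20


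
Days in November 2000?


30 days

Month: November (month 11)
November has 30 days


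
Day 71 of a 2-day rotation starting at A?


Shifts: A, B
Start: A (index 0)
Day 71: (0 + 71 - 1) mod 2
= 70 mod 2
= 0
Index 0 → shift A

Shift A


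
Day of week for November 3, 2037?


Tuesday

Zeller's congruence:
q=3, m=11, k=37, j=20
h = (3 + ⌊13×12/5⌋ + 37 + ⌊37/4⌋ + ⌊20/4⌋ - 2×20) mod 7
= (3 + 31 + 37 + 9 + 5 - 40) mod 7
= 45 mod 7 = 3
h=3 → Tuesday


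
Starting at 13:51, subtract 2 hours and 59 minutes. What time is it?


Start: 831 minutes from midnight
Subtract: 179 minutes
Remaining: 831 - 179 = 652
Hours: 10, Minutes: 52

10:52


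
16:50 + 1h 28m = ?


Start: 1010 minutes from midnight
Add: 88 minutes
Total: 1098 minutes
Hours: 1098 ÷ 60 = 18 remainder 18

18:18


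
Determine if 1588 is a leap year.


Yes

Rules: divisible by 4 AND (not by 100 OR by 400)
1588 ÷ 4 = 397 exactly → divisible by 4
1588 ÷ 100 = 15 remainder 88 → not divisible by 100
Divisible by 4 but not by 100 → leap year


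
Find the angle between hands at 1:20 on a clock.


80.0°

Hour hand = 1×30 + 20×0.5 = 40.0°
Minute hand = 20×6 = 120°
Difference = |40.0 - 120| = 80.0°


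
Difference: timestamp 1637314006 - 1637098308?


215698 seconds (59.9 hours / 2.50 days)

Difference = 1637314006 - 1637098308 = 215698 seconds
In hours: 215698 / 3600 ≈ 59.9
In days: 215698 / 86400 ≈ 2.50


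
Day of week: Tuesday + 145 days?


Start: Tuesday (index 1)
(1 + 145) mod 7
= 146 mod 7
= 6
Index 6 → Sunday

Sunday


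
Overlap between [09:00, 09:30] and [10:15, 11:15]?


0 minutes

Meeting A: 540-570 (in minutes from midnight)
Meeting B: 615-675
Overlap start = max(540, 615) = 615
Overlap end = min(570, 675) = 570
Overlap = max(0, 570 - 615) = 0 min


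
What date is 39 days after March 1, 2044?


Start: March 1, 2044
Add 39 days
March 1 → April 1: 31 - 1 + 1 = 31 days (39 - 31 = 8 left)
April 1 + 8 = April 9, 2044

April 9, 2044


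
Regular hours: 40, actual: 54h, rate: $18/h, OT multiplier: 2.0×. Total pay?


$1224.00

Regular: 40h × $18 = $720.00
Overtime: 54 - 40 = 14h
OT pay: 14h × $18 × 2.0 = $504.00
Total = $720.00 + $504.00 = $1224.00


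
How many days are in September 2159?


Month: September (month 9)
September has 30 days

30 days


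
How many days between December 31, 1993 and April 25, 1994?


115 days

From December 31, 1993 to April 25, 1994
Rest of December 1993: 31 - 31 = 0
Full months: January 31, February 1994 28, March 31
Days into April 1994: 25
Total = 0 + 31 + 28 + 31 + 25 = 115 days


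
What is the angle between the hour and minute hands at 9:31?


Hour hand = 9×30 + 31×0.5 = 285.5°
Minute hand = 31×6 = 186°
Difference = |285.5 - 186| = 99.5°

99.5°


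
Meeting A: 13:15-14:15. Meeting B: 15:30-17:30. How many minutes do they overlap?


0 minutes

Meeting A: 795-855 (in minutes from midnight)
Meeting B: 930-1050
Overlap start = max(795, 930) = 930
Overlap end = min(855, 1050) = 855
Overlap = max(0, 855 - 930) = 0 min


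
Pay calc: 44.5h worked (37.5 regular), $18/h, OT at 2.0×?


$927.00

Regular: 37.5h × $18 = $675.00
Overtime: 44.5 - 37.5 = 7.0h
OT pay: 7.0h × $18 × 2.0 = $252.00
Total = $675.00 + $252.00 = $927.00


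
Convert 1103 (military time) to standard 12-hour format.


11:03 AM

Hour: 11
11 < 12 → AM


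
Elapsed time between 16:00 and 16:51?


End time in minutes: 16×60 + 51 = 1011
Start time in minutes: 16×60 + 0 = 960
Difference = 1011 - 960 = 51 minutes
= 0 hours 51 minutes

0h 51m


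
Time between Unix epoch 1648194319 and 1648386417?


Difference = 1648386417 - 1648194319 = 192098 seconds
In hours: 192098 / 3600 ≈ 53.4
In days: 192098 / 86400 ≈ 2.22

192098 seconds (53.4 hours / 2.22 days)


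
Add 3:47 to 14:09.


Start: 849 minutes from midnight
Add: 227 minutes
Total: 1076 minutes
Hours: 1076 ÷ 60 = 17 remainder 56

17:56


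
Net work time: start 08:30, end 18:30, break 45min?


Total time = (18×60+30) - (8×60+30)
= 1110 - 510 = 600 min
Minus break: 600 - 45 = 555 min
= 9h 15m

9h 15m (555 minutes)


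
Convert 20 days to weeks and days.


Weeks: 20 ÷ 7 = 2 remainder 6

2 weeks 6 days


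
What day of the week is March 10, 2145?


Zeller's congruence:
q=10, m=3, k=45, j=21
h = (10 + ⌊13×4/5⌋ + 45 + ⌊45/4⌋ + ⌊21/4⌋ - 2×21) mod 7
= (10 + 10 + 45 + 11 + 5 - 42) mod 7
= 39 mod 7 = 4
h=4 → Wednesday

Wednesday


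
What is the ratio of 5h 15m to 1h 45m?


Duration 1: 315 minutes
Duration 2: 105 minutes
Ratio = 315:105
GCD = 105
Simplified = 3:1
As a decimal: 3/1 = 3.00

3:1 (3.00)


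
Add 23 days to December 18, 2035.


January 10, 2036

Start: December 18, 2035
Add 23 days
December 18 → January 1: 31 - 18 + 1 = 14 days (23 - 14 = 9 left)
January 1 + 9 = January 10, 2036


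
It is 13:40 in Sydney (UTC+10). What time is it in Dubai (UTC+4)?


Time difference = UTC+4 - UTC+10 = -6 hours
New hour = (13 -6) mod 24
= 7 mod 24 = 7
Minutes unchanged → 07:40

07:40


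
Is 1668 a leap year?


Yes

Rules: divisible by 4 AND (not by 100 OR by 400)
1668 ÷ 4 = 417 exactly → divisible by 4
1668 ÷ 100 = 16 remainder 68 → not divisible by 100
Divisible by 4 but not by 100 → leap year


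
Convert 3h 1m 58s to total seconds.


Hours: 3 × 3600 = 10800
Minutes: 1 × 60 = 60
Seconds: 58
Total = 10800 + 60 + 58 = 10918

10918 seconds


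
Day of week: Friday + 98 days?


Start: Friday (index 4)
(4 + 98) mod 7
= 102 mod 7
= 4
Index 4 → Friday

Friday


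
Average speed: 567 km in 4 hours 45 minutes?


119.4 km/h

Distance: 567 km
Time: 4h 45m = 285 min = 285/60 = 19/4 hours
Speed = 567 ÷ (19/4) = 567 × 4 / 19 = 2268/19 ≈ 119.4 km/h


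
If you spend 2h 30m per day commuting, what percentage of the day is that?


Time: 150 minutes
Day: 1440 minutes
Percentage = (150/1440) × 100 ≈ 10.4%

10.4%


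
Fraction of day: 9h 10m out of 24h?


Total minutes: 9×60 + 10 = 550
Day = 24×60 = 1440 minutes
Fraction = 550/1440 ≈ 0.3819
As a percentage: 550/1440 × 100 ≈ 38.19%

0.3819 (38.19%)


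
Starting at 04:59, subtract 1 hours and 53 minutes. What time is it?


Start: 299 minutes from midnight
Subtract: 113 minutes
Remaining: 299 - 113 = 186
Hours: 3, Minutes: 6

03:06


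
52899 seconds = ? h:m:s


14h 41m 39s

Hours: 52899 ÷ 3600 = 14 remainder 2499
Minutes: 2499 ÷ 60 = 41 remainder 39
Seconds: 39


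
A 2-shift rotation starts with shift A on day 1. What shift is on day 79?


Shift A

Shifts: A, B
Start: A (index 0)
Day 79: (0 + 79 - 1) mod 2
= 78 mod 2
= 0
Index 0 → shift A


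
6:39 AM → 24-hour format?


06:39

Input: 6:39 AM
AM hour stays: 6


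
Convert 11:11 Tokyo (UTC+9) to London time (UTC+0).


Time difference = UTC+0 - UTC+9 = -9 hours
New hour = (11 -9) mod 24
= 2 mod 24 = 2
Minutes unchanged → 02:11

02:11


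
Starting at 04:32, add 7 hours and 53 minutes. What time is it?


12:25

Start: 272 minutes from midnight
Add: 473 minutes
Total: 745 minutes
Hours: 745 ÷ 60 = 12 remainder 25


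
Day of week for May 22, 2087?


Thursday

Zeller's congruence:
q=22, m=5, k=87, j=20
h = (22 + ⌊13×6/5⌋ + 87 + ⌊87/4⌋ + ⌊20/4⌋ - 2×20) mod 7
= (22 + 15 + 87 + 21 + 5 - 40) mod 7
= 110 mod 7 = 5
h=5 → Thursday


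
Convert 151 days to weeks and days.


Weeks: 151 ÷ 7 = 21 remainder 4

21 weeks 4 days


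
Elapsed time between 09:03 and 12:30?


End time in minutes: 12×60 + 30 = 750
Start time in minutes: 9×60 + 3 = 543
Difference = 750 - 543 = 207 minutes
= 3 hours 27 minutes

3h 27m


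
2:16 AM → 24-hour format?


02:16

Input: 2:16 AM
AM hour stays: 2


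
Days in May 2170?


31 days

Month: May (month 5)
May has 31 days


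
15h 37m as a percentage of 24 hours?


0.6507 (65.07%)

Total minutes: 15×60 + 37 = 937
Day = 24×60 = 1440 minutes
Fraction = 937/1440 ≈ 0.6507
As a percentage: 937/1440 × 100 ≈ 65.07%


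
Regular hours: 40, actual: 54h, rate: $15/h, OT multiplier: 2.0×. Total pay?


$1020.00

Regular: 40h × $15 = $600.00
Overtime: 54 - 40 = 14h
OT pay: 14h × $15 × 2.0 = $420.00
Total = $600.00 + $420.00 = $1020.00


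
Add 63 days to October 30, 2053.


Start: October 30, 2053
Add 63 days
October 30 → November 1: 31 - 30 + 1 = 2 days (63 - 2 = 61 left)
November 1 → December 1: 30 - 1 + 1 = 30 days (61 - 30 = 31 left)
December 1 → January 1: 31 - 1 + 1 = 31 days (31 - 31 = 0 left)
Land exactly on January 1, 2054

January 1, 2054


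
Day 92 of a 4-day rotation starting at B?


Shifts: A, B, C, D
Start: B (index 1)
Day 92: (1 + 92 - 1) mod 4
= 92 mod 4
= 0
Index 0 → shift A

Shift A


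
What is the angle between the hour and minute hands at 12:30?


165.0°

Hour hand (12 ≡ 0 on the dial): 0×30 + 30×0.5 = 15.0°
Minute hand = 30×6 = 180°
Difference = |15.0 - 180| = 165.0°


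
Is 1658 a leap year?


No

Rules: divisible by 4 AND (not by 100 OR by 400)
1658 ÷ 4 = 414 remainder 2 → not divisible by 4
Not divisible by 4 → not a leap year


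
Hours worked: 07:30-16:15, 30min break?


Total time = (16×60+15) - (7×60+30)
= 975 - 450 = 525 min
Minus break: 525 - 30 = 495 min
= 8h 15m

8h 15m (495 minutes)


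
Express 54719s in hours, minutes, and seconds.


15h 11m 59s

Hours: 54719 ÷ 3600 = 15 remainder 719
Minutes: 719 ÷ 60 = 11 remainder 59
Seconds: 59


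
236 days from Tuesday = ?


Sunday

Start: Tuesday (index 1)
(1 + 236) mod 7
= 237 mod 7
= 6
Index 6 → Sunday


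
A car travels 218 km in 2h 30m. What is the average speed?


Distance: 218 km
Time: 2h 30m = 150 min = 150/60 = 5/2 hours
Speed = 218 ÷ (5/2) = 218 × 2 / 5 = 436/5 = 87.2 km/h

87.2 km/h


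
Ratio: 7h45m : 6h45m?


31:27 (1.15)

Duration 1: 465 minutes
Duration 2: 405 minutes
Ratio = 465:405
GCD = 15
Simplified = 31:27
As a decimal: 31/27 ≈ 1.15


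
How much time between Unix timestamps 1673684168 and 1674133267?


449099 seconds (124.7 hours / 5.20 days)

Difference = 1674133267 - 1673684168 = 449099 seconds
In hours: 449099 / 3600 ≈ 124.7
In days: 449099 / 86400 ≈ 5.20


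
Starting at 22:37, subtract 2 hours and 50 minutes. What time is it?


Start: 1357 minutes from midnight
Subtract: 170 minutes
Remaining: 1357 - 170 = 1187
Hours: 19, Minutes: 47

19:47


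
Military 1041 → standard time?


10:41 AM

Hour: 10
10 < 12 → AM


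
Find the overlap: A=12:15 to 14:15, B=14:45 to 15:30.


Meeting A: 735-855 (in minutes from midnight)
Meeting B: 885-930
Overlap start = max(735, 885) = 885
Overlap end = min(855, 930) = 855
Overlap = max(0, 855 - 885) = 0 min

0 minutes


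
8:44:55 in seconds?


Hours: 8 × 3600 = 28800
Minutes: 44 × 60 = 2640
Seconds: 55
Total = 28800 + 2640 + 55 = 31495

31495 seconds


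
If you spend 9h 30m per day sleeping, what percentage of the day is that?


Time: 570 minutes
Day: 1440 minutes
Percentage = (570/1440) × 100 ≈ 39.6%

39.6%


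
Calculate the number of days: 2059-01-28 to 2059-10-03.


248 days

From January 28, 2059 to October 3, 2059
Rest of January 2059: 31 - 28 = 3
Full months: February 2059 28, March 31, April 30, May 31, June 30, July 31, August 31, September 30
Days into October 2059: 3
Total = 3 + 28 + 31 + 30 + 31 + 30 + 31 + 31 + 30 + 3 = 248 days


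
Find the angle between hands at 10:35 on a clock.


107.5°

Hour hand = 10×30 + 35×0.5 = 317.5°
Minute hand = 35×6 = 210°
Difference = |317.5 - 210| = 107.5°


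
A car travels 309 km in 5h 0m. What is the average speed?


Distance: 309 km
Time: 5 hours
Speed = 309 / 5 = 61.8 km/h

61.8 km/h


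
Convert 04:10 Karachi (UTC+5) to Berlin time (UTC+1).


00:10

Time difference = UTC+1 - UTC+5 = -4 hours
New hour = (4 -4) mod 24
= 0 mod 24 = 0
Minutes unchanged → 00:10


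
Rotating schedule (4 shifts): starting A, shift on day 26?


Shifts: A, B, C, D
Start: A (index 0)
Day 26: (0 + 26 - 1) mod 4
= 25 mod 4
= 1
Index 1 → shift B

Shift B


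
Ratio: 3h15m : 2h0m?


Duration 1: 195 minutes
Duration 2: 120 minutes
Ratio = 195:120
GCD = 15
Simplified = 13:8
As a decimal: 13/8 ≈ 1.63

13:8 (1.63)


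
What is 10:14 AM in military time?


Input: 10:14 AM
AM hour stays: 10

10:14


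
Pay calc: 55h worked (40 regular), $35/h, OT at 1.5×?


Regular: 40h × $35 = $1400.00
Overtime: 55 - 40 = 15h
OT pay: 15h × $35 × 1.5 = $787.50
Total = $1400.00 + $787.50 = $2187.50

$2187.50


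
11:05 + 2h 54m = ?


Start: 665 minutes from midnight
Add: 174 minutes
Total: 839 minutes
Hours: 839 ÷ 60 = 13 remainder 59

13:59


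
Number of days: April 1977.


30 days

Month: April (month 4)
April has 30 days


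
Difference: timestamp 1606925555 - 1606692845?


Difference = 1606925555 - 1606692845 = 232710 seconds
In hours: 232710 / 3600 ≈ 64.6
In days: 232710 / 86400 ≈ 2.69

232710 seconds (64.6 hours / 2.69 days)


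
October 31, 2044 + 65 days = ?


January 4, 2045

Start: October 31, 2044
Add 65 days
October 31 → November 1: 31 - 31 + 1 = 1 days (65 - 1 = 64 left)
November 1 → December 1: 30 - 1 + 1 = 30 days (64 - 30 = 34 left)
December 1 → January 1: 31 - 1 + 1 = 31 days (34 - 31 = 3 left)
January 1 + 3 = January 4, 2045


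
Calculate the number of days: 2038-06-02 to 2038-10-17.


From June 2, 2038 to October 17, 2038
Rest of June 2038: 30 - 2 = 28
Full months: July 31, August 31, September 30
Days into October 2038: 17
Total = 28 + 31 + 31 + 30 + 17 = 137 days

137 days


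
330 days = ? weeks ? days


Weeks: 330 ÷ 7 = 47 remainder 1

47 weeks 1 days


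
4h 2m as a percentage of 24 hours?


Total minutes: 4×60 + 2 = 242
Day = 24×60 = 1440 minutes
Fraction = 242/1440 ≈ 0.1681
As a percentage: 242/1440 × 100 ≈ 16.81%

0.1681 (16.81%)


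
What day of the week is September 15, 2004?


Wednesday

Zeller's congruence:
q=15, m=9, k=4, j=20
h = (15 + ⌊13×10/5⌋ + 4 + ⌊4/4⌋ + ⌊20/4⌋ - 2×20) mod 7
= (15 + 26 + 4 + 1 + 5 - 40) mod 7
= 11 mod 7 = 4
h=4 → Wednesday


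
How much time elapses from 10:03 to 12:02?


1h 59m

End time in minutes: 12×60 + 2 = 722
Start time in minutes: 10×60 + 3 = 603
Difference = 722 - 603 = 119 minutes
= 1 hours 59 minutes


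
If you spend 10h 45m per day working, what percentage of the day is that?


Time: 645 minutes
Day: 1440 minutes
Percentage = (645/1440) × 100 ≈ 44.8%

44.8%


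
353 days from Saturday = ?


Tuesday

Start: Saturday (index 5)
(5 + 353) mod 7
= 358 mod 7
= 1
Index 1 → Tuesday


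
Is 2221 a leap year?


Rules: divisible by 4 AND (not by 100 OR by 400)
2221 ÷ 4 = 555 remainder 1 → not divisible by 4
Not divisible by 4 → not a leap year

No


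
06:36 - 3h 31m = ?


03:05

Start: 396 minutes from midnight
Subtract: 211 minutes
Remaining: 396 - 211 = 185
Hours: 3, Minutes: 5


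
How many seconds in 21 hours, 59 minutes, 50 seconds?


Hours: 21 × 3600 = 75600
Minutes: 59 × 60 = 3540
Seconds: 50
Total = 75600 + 3540 + 50 = 79190

79190 seconds


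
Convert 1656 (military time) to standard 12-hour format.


4:56 PM

Hour: 16
16 - 12 = 4 → PM


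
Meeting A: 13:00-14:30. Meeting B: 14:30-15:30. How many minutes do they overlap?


Meeting A: 780-870 (in minutes from midnight)
Meeting B: 870-930
Overlap start = max(780, 870) = 870
Overlap end = min(870, 930) = 870
Overlap = max(0, 870 - 870) = 0 min

0 minutes


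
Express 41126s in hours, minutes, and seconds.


11h 25m 26s

Hours: 41126 ÷ 3600 = 11 remainder 1526
Minutes: 1526 ÷ 60 = 25 remainder 26
Seconds: 26


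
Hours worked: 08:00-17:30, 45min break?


8h 45m (525 minutes)

Total time = (17×60+30) - (8×60+0)
= 1050 - 480 = 570 min
Minus break: 570 - 45 = 525 min
= 8h 45m


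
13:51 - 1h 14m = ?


12:37

Start: 831 minutes from midnight
Subtract: 74 minutes
Remaining: 831 - 74 = 757
Hours: 12, Minutes: 37


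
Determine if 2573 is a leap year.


No

Rules: divisible by 4 AND (not by 100 OR by 400)
2573 ÷ 4 = 643 remainder 1 → not divisible by 4
Not divisible by 4 → not a leap year


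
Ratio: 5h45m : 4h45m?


23:19 (1.21)

Duration 1: 345 minutes
Duration 2: 285 minutes
Ratio = 345:285
GCD = 15
Simplified = 23:19
As a decimal: 23/19 ≈ 1.21


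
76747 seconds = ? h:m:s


21h 19m 7s

Hours: 76747 ÷ 3600 = 21 remainder 1147
Minutes: 1147 ÷ 60 = 19 remainder 7
Seconds: 7


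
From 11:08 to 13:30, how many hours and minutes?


2h 22m

End time in minutes: 13×60 + 30 = 810
Start time in minutes: 11×60 + 8 = 668
Difference = 810 - 668 = 142 minutes
= 2 hours 22 minutes


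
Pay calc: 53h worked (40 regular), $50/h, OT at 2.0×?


Regular: 40h × $50 = $2000.00
Overtime: 53 - 40 = 13h
OT pay: 13h × $50 × 2.0 = $1300.00
Total = $2000.00 + $1300.00 = $3300.00

$3300.00


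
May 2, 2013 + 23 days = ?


May 25, 2013

Start: May 2, 2013
Add 23 days
May 2 + 23 = May 25, 2013


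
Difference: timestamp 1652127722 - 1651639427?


Difference = 1652127722 - 1651639427 = 488295 seconds
In hours: 488295 / 3600 ≈ 135.6
In days: 488295 / 86400 ≈ 5.65

488295 seconds (135.6 hours / 5.65 days)


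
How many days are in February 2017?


Month: February (month 2)
February: 28 or 29 (leap year)
2017 leap year? No

28 days


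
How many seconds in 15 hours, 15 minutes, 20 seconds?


54920 seconds

Hours: 15 × 3600 = 54000
Minutes: 15 × 60 = 900
Seconds: 20
Total = 54000 + 900 + 20 = 54920


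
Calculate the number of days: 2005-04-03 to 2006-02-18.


From April 3, 2005 to February 18, 2006
Rest of April 2005: 30 - 3 = 27
Full months: May 31, June 30, July 31, August 31, September 30, October 31, November 30, December 31, January 31
Days into February 2006: 18
Total = 27 + 31 + 30 + 31 + 31 + 30 + 31 + 30 + 31 + 31 + 18 = 321 days

321 days


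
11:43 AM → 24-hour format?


11:43

Input: 11:43 AM
AM hour stays: 11


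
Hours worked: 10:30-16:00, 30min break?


Total time = (16×60+0) - (10×60+30)
= 960 - 630 = 330 min
Minus break: 330 - 30 = 300 min
= 5h 0m

5h 0m (300 minutes)


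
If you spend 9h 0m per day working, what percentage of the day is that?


Time: 540 minutes
Day: 1440 minutes
Percentage = (540/1440) × 100 = 37.5%

37.5%


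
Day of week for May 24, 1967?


Zeller's congruence:
q=24, m=5, k=67, j=19
h = (24 + ⌊13×6/5⌋ + 67 + ⌊67/4⌋ + ⌊19/4⌋ - 2×19) mod 7
= (24 + 15 + 67 + 16 + 4 - 38) mod 7
= 88 mod 7 = 4
h=4 → Wednesday

Wednesday


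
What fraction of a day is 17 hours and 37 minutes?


0.7340 (73.40%)

Total minutes: 17×60 + 37 = 1057
Day = 24×60 = 1440 minutes
Fraction = 1057/1440 ≈ 0.7340
As a percentage: 1057/1440 × 100 ≈ 73.40%


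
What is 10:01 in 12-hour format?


10:01 AM

Hour: 10
10 < 12 → AM


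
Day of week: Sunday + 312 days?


Start: Sunday (index 6)
(6 + 312) mod 7
= 318 mod 7
= 3
Index 3 → Thursday

Thursday


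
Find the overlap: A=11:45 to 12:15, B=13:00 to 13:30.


Meeting A: 705-735 (in minutes from midnight)
Meeting B: 780-810
Overlap start = max(705, 780) = 780
Overlap end = min(735, 810) = 735
Overlap = max(0, 735 - 780) = 0 min

0 minutes


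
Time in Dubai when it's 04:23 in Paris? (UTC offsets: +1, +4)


07:23

Time difference = UTC+4 - UTC+1 = +3 hours
New hour = (4 + 3) mod 24
= 7 mod 24 = 7
Minutes unchanged → 07:23


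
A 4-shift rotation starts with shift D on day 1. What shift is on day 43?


Shifts: A, B, C, D
Start: D (index 3)
Day 43: (3 + 43 - 1) mod 4
= 45 mod 4
= 1
Index 1 → shift B

Shift B


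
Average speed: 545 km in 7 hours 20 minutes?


Distance: 545 km
Time: 7h 20m = 440 min = 440/60 = 22/3 hours
Speed = 545 ÷ (22/3) = 545 × 3 / 22 = 1635/22 ≈ 74.3 km/h

74.3 km/h


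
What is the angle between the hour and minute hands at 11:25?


Hour hand = 11×30 + 25×0.5 = 342.5°
Minute hand = 25×6 = 150°
Difference = |342.5 - 150| = 192.5°
Since > 180°: 360 - 192.5 = 167.5°

167.5°


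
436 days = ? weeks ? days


62 weeks 2 days

Weeks: 436 ÷ 7 = 62 remainder 2


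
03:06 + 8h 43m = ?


11:49

Start: 186 minutes from midnight
Add: 523 minutes
Total: 709 minutes
Hours: 709 ÷ 60 = 11 remainder 49


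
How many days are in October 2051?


Month: October (month 10)
October has 31 days

31 days


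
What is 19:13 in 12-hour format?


7:13 PM

Hour: 19
19 - 12 = 7 → PM


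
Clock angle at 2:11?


Hour hand = 2×30 + 11×0.5 = 65.5°
Minute hand = 11×6 = 66°
Difference = |65.5 - 66| = 0.5°

0.5°


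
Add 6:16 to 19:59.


02:15 (next day)

Start: 1199 minutes from midnight
Add: 376 minutes
Total: 1575 minutes
Hours: 1575 ÷ 60 = 26 remainder 15
26 ≥ 24 → 26 - 24 = 2 (next day)


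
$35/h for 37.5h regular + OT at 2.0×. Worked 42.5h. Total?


$1662.50

Regular: 37.5h × $35 = $1312.50
Overtime: 42.5 - 37.5 = 5.0h
OT pay: 5.0h × $35 × 2.0 = $350.00
Total = $1312.50 + $350.00 = $1662.50


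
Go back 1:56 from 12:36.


10:40

Start: 756 minutes from midnight
Subtract: 116 minutes
Remaining: 756 - 116 = 640
Hours: 10, Minutes: 40


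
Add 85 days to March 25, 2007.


Start: March 25, 2007
Add 85 days
March 25 → April 1: 31 - 25 + 1 = 7 days (85 - 7 = 78 left)
April 1 → May 1: 30 - 1 + 1 = 30 days (78 - 30 = 48 left)
May 1 → June 1: 31 - 1 + 1 = 31 days (48 - 31 = 17 left)
June 1 + 17 = June 18, 2007

June 18, 2007


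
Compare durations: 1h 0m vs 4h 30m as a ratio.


Duration 1: 60 minutes
Duration 2: 270 minutes
Ratio = 60:270
GCD = 30
Simplified = 2:9
As a decimal: 2/9 ≈ 0.22

2:9 (0.22)


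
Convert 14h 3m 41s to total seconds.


Hours: 14 × 3600 = 50400
Minutes: 3 × 60 = 180
Seconds: 41
Total = 50400 + 180 + 41 = 50621

50621 seconds


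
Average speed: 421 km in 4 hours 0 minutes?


105.3 km/h

Distance: 421 km
Time: 4 hours
Speed = 421 / 4 ≈ 105.3 km/h


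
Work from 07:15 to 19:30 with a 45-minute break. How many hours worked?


Total time = (19×60+30) - (7×60+15)
= 1170 - 435 = 735 min
Minus break: 735 - 45 = 690 min
= 11h 30m

11h 30m (690 minutes)


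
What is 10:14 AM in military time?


10:14

Input: 10:14 AM
AM hour stays: 10


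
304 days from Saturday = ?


Tuesday

Start: Saturday (index 5)
(5 + 304) mod 7
= 309 mod 7
= 1
Index 1 → Tuesday


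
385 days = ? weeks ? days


55 weeks 0 days

Weeks: 385 ÷ 7 = 55 remainder 0


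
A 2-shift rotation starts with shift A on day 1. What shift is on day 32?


Shifts: A, B
Start: A (index 0)
Day 32: (0 + 32 - 1) mod 2
= 31 mod 2
= 1
Index 1 → shift B

Shift B


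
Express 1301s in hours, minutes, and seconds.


Hours: 1301 ÷ 3600 = 0 remainder 1301
Minutes: 1301 ÷ 60 = 21 remainder 41
Seconds: 41

0h 21m 41s


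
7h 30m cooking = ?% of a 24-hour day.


31.3%

Time: 450 minutes
Day: 1440 minutes
Percentage = (450/1440) × 100 ≈ 31.3%


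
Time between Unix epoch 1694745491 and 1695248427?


Difference = 1695248427 - 1694745491 = 502936 seconds
In hours: 502936 / 3600 ≈ 139.7
In days: 502936 / 86400 ≈ 5.82

502936 seconds (139.7 hours / 5.82 days)


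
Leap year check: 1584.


Yes

Rules: divisible by 4 AND (not by 100 OR by 400)
1584 ÷ 4 = 396 exactly → divisible by 4
1584 ÷ 100 = 15 remainder 84 → not divisible by 100
Divisible by 4 but not by 100 → leap year


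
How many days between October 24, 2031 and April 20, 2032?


From October 24, 2031 to April 20, 2032
Rest of October 2031: 31 - 24 = 7
Full months: November 30, December 31, January 31, February 2032 29, March 31
Days into April 2032: 20
Total = 7 + 30 + 31 + 31 + 29 + 31 + 20 = 179 days

179 days


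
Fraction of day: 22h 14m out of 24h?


0.9264 (92.64%)

Total minutes: 22×60 + 14 = 1334
Day = 24×60 = 1440 minutes
Fraction = 1334/1440 ≈ 0.9264
As a percentage: 1334/1440 × 100 ≈ 92.64%


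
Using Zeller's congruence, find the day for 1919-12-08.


Zeller's congruence:
q=8, m=12, k=19, j=19
h = (8 + ⌊13×13/5⌋ + 19 + ⌊19/4⌋ + ⌊19/4⌋ - 2×19) mod 7
= (8 + 33 + 19 + 4 + 4 - 38) mod 7
= 30 mod 7 = 2
h=2 → Monday

Monday


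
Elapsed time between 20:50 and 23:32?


2h 42m

End time in minutes: 23×60 + 32 = 1412
Start time in minutes: 20×60 + 50 = 1250
Difference = 1412 - 1250 = 162 minutes
= 2 hours 42 minutes


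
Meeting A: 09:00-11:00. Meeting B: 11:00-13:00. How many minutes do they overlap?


0 minutes

Meeting A: 540-660 (in minutes from midnight)
Meeting B: 660-780
Overlap start = max(540, 660) = 660
Overlap end = min(660, 780) = 660
Overlap = max(0, 660 - 660) = 0 min


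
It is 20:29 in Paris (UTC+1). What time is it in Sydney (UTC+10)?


Time difference = UTC+10 - UTC+1 = +9 hours
New hour = (20 + 9) mod 24
= 29 mod 24 = 5
Minutes unchanged → 05:29; 29 ≥ 24 → next day

05:29 (next day)


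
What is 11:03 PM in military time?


Input: 11:03 PM
PM: 11 + 12 = 23

23:03


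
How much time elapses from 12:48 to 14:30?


End time in minutes: 14×60 + 30 = 870
Start time in minutes: 12×60 + 48 = 768
Difference = 870 - 768 = 102 minutes
= 1 hours 42 minutes

1h 42m


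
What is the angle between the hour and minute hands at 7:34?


23.0°

Hour hand = 7×30 + 34×0.5 = 227.0°
Minute hand = 34×6 = 204°
Difference = |227.0 - 204| = 23.0°


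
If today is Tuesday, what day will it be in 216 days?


Start: Tuesday (index 1)
(1 + 216) mod 7
= 217 mod 7
= 0
Index 0 → Monday

Monday


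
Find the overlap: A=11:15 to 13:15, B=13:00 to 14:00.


15 minutes

Meeting A: 675-795 (in minutes from midnight)
Meeting B: 780-840
Overlap start = max(675, 780) = 780
Overlap end = min(795, 840) = 795
Overlap = max(0, 795 - 780) = 15 min


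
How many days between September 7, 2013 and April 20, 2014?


225 days

From September 7, 2013 to April 20, 2014
Rest of September 2013: 30 - 7 = 23
Full months: October 31, November 30, December 31, January 31, February 2014 28, March 31
Days into April 2014: 20
Total = 23 + 31 + 30 + 31 + 31 + 28 + 31 + 20 = 225 days


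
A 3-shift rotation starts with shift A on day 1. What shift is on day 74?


Shift B

Shifts: A, B, C
Start: A (index 0)
Day 74: (0 + 74 - 1) mod 3
= 73 mod 3
= 1
Index 1 → shift B


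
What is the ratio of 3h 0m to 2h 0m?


Duration 1: 180 minutes
Duration 2: 120 minutes
Ratio = 180:120
GCD = 60
Simplified = 3:2
As a decimal: 3/2 = 1.50

3:2 (1.50)


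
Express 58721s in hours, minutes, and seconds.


Hours: 58721 ÷ 3600 = 16 remainder 1121
Minutes: 1121 ÷ 60 = 18 remainder 41
Seconds: 41

16h 18m 41s


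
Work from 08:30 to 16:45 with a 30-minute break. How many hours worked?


7h 45m (465 minutes)

Total time = (16×60+45) - (8×60+30)
= 1005 - 510 = 495 min
Minus break: 495 - 30 = 465 min
= 7h 45m


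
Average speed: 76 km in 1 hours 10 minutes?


Distance: 76 km
Time: 1h 10m = 70 min = 70/60 = 7/6 hours
Speed = 76 ÷ (7/6) = 76 × 6 / 7 = 456/7 ≈ 65.1 km/h

65.1 km/h


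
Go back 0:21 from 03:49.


03:28

Start: 229 minutes from midnight
Subtract: 21 minutes
Remaining: 229 - 21 = 208
Hours: 3, Minutes: 28


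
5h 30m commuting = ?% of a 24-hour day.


Time: 330 minutes
Day: 1440 minutes
Percentage = (330/1440) × 100 ≈ 22.9%

22.9%


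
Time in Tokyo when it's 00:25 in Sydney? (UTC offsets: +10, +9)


Time difference = UTC+9 - UTC+10 = -1 hours
New hour = (0 -1) mod 24
= -1 mod 24 = 23
Minutes unchanged → 23:25; -1 < 0 → previous day

23:25 (previous day)


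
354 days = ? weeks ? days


Weeks: 354 ÷ 7 = 50 remainder 4

50 weeks 4 days


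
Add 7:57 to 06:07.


14:04

Start: 367 minutes from midnight
Add: 477 minutes
Total: 844 minutes
Hours: 844 ÷ 60 = 14 remainder 4


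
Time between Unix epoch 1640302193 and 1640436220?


134027 seconds (37.2 hours / 1.55 days)

Difference = 1640436220 - 1640302193 = 134027 seconds
In hours: 134027 / 3600 ≈ 37.2
In days: 134027 / 86400 ≈ 1.55


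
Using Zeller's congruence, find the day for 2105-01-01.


Zeller's congruence:
q=1, m=13, k=4, j=21
h = (1 + ⌊13×14/5⌋ + 4 + ⌊4/4⌋ + ⌊21/4⌋ - 2×21) mod 7
= (1 + 36 + 4 + 1 + 5 - 42) mod 7
= 5 mod 7 = 5
h=5 → Thursday

Thursday


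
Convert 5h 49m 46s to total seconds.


20986 seconds

Hours: 5 × 3600 = 18000
Minutes: 49 × 60 = 2940
Seconds: 46
Total = 18000 + 2940 + 46 = 20986


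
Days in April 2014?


30 days

Month: April (month 4)
April has 30 days


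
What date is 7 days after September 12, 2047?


Start: September 12, 2047
Add 7 days
September 12 + 7 = September 19, 2047

September 19, 2047


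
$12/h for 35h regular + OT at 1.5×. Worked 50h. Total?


$690.00

Regular: 35h × $12 = $420.00
Overtime: 50 - 35 = 15h
OT pay: 15h × $12 × 1.5 = $270.00
Total = $420.00 + $270.00 = $690.00


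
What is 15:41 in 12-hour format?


Hour: 15
15 - 12 = 3 → PM

3:41 PM


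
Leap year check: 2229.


Rules: divisible by 4 AND (not by 100 OR by 400)
2229 ÷ 4 = 557 remainder 1 → not divisible by 4
Not divisible by 4 → not a leap year

No


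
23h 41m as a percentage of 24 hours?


Total minutes: 23×60 + 41 = 1421
Day = 24×60 = 1440 minutes
Fraction = 1421/1440 ≈ 0.9868
As a percentage: 1421/1440 × 100 ≈ 98.68%

0.9868 (98.68%)


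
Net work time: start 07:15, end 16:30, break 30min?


8h 45m (525 minutes)

Total time = (16×60+30) - (7×60+15)
= 990 - 435 = 555 min
Minus break: 555 - 30 = 525 min
= 8h 45m


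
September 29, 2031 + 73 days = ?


December 11, 2031

Start: September 29, 2031
Add 73 days
September 29 → October 1: 30 - 29 + 1 = 2 days (73 - 2 = 71 left)
October 1 → November 1: 31 - 1 + 1 = 31 days (71 - 31 = 40 left)
November 1 → December 1: 30 - 1 + 1 = 30 days (40 - 30 = 10 left)
December 1 + 10 = December 11, 2031


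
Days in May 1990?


31 days

Month: May (month 5)
May has 31 days


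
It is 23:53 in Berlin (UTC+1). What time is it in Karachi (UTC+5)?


03:53 (next day)

Time difference = UTC+5 - UTC+1 = +4 hours
New hour = (23 + 4) mod 24
= 27 mod 24 = 3
Minutes unchanged → 03:53; 27 ≥ 24 → next day


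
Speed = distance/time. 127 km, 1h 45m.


Distance: 127 km
Time: 1h 45m = 105 min = 105/60 = 7/4 hours
Speed = 127 ÷ (7/4) = 127 × 4 / 7 = 508/7 ≈ 72.6 km/h

72.6 km/h


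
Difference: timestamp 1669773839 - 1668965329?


Difference = 1669773839 - 1668965329 = 808510 seconds
In hours: 808510 / 3600 ≈ 224.6
In days: 808510 / 86400 ≈ 9.36

808510 seconds (224.6 hours / 9.36 days)


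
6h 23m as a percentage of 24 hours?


0.2660 (26.60%)

Total minutes: 6×60 + 23 = 383
Day = 24×60 = 1440 minutes
Fraction = 383/1440 ≈ 0.2660
As a percentage: 383/1440 × 100 ≈ 26.60%


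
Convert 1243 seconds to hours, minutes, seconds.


Hours: 1243 ÷ 3600 = 0 remainder 1243
Minutes: 1243 ÷ 60 = 20 remainder 43
Seconds: 43

0h 20m 43s


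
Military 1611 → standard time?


Hour: 16
16 - 12 = 4 → PM

4:11 PM


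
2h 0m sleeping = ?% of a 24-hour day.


8.3%

Time: 120 minutes
Day: 1440 minutes
Percentage = (120/1440) × 100 ≈ 8.3%


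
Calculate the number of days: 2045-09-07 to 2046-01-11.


126 days

From September 7, 2045 to January 11, 2046
Rest of September 2045: 30 - 7 = 23
Full months: October 31, November 30, December 31
Days into January 2046: 11
Total = 23 + 31 + 30 + 31 + 11 = 126 days


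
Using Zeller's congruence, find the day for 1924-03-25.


Tuesday

Zeller's congruence:
q=25, m=3, k=24, j=19
h = (25 + ⌊13×4/5⌋ + 24 + ⌊24/4⌋ + ⌊19/4⌋ - 2×19) mod 7
= (25 + 10 + 24 + 6 + 4 - 38) mod 7
= 31 mod 7 = 3
h=3 → Tuesday


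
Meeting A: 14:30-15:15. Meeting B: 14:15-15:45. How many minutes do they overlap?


45 minutes

Meeting A: 870-915 (in minutes from midnight)
Meeting B: 855-945
Overlap start = max(870, 855) = 870
Overlap end = min(915, 945) = 915
Overlap = max(0, 915 - 870) = 45 min


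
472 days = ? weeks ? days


67 weeks 3 days

Weeks: 472 ÷ 7 = 67 remainder 3


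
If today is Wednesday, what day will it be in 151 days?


Sunday

Start: Wednesday (index 2)
(2 + 151) mod 7
= 153 mod 7
= 6
Index 6 → Sunday


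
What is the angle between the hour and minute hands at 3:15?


7.5°

Hour hand = 3×30 + 15×0.5 = 97.5°
Minute hand = 15×6 = 90°
Difference = |97.5 - 90| = 7.5°


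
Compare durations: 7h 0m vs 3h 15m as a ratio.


28:13 (2.15)

Duration 1: 420 minutes
Duration 2: 195 minutes
Ratio = 420:195
GCD = 15
Simplified = 28:13
As a decimal: 28/13 ≈ 2.15


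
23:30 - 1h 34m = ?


21:56

Start: 1410 minutes from midnight
Subtract: 94 minutes
Remaining: 1410 - 94 = 1316
Hours: 21, Minutes: 56


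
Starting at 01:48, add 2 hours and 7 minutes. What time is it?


03:55

Start: 108 minutes from midnight
Add: 127 minutes
Total: 235 minutes
Hours: 235 ÷ 60 = 3 remainder 55


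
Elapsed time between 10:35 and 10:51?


0h 16m

End time in minutes: 10×60 + 51 = 651
Start time in minutes: 10×60 + 35 = 635
Difference = 651 - 635 = 16 minutes
= 0 hours 16 minutes


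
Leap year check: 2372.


Rules: divisible by 4 AND (not by 100 OR by 400)
2372 ÷ 4 = 593 exactly → divisible by 4
2372 ÷ 100 = 23 remainder 72 → not divisible by 100
Divisible by 4 but not by 100 → leap year

Yes


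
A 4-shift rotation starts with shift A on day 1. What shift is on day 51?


Shifts: A, B, C, D
Start: A (index 0)
Day 51: (0 + 51 - 1) mod 4
= 50 mod 4
= 2
Index 2 → shift C

Shift C


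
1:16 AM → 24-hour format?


Input: 1:16 AM
AM hour stays: 1

01:16


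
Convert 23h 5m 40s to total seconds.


Hours: 23 × 3600 = 82800
Minutes: 5 × 60 = 300
Seconds: 40
Total = 82800 + 300 + 40 = 83140

83140 seconds


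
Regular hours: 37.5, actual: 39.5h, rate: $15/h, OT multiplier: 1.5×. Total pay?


$607.50

Regular: 37.5h × $15 = $562.50
Overtime: 39.5 - 37.5 = 2.0h
OT pay: 2.0h × $15 × 1.5 = $45.00
Total = $562.50 + $45.00 = $607.50


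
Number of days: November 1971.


30 days

Month: November (month 11)
November has 30 days


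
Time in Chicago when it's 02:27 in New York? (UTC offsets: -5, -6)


Time difference = UTC-6 - UTC-5 = -1 hours
New hour = (2 -1) mod 24
= 1 mod 24 = 1
Minutes unchanged → 01:27

01:27


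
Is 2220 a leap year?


Yes

Rules: divisible by 4 AND (not by 100 OR by 400)
2220 ÷ 4 = 555 exactly → divisible by 4
2220 ÷ 100 = 22 remainder 20 → not divisible by 100
Divisible by 4 but not by 100 → leap year


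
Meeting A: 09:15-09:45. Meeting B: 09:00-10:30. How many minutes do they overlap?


30 minutes

Meeting A: 555-585 (in minutes from midnight)
Meeting B: 540-630
Overlap start = max(555, 540) = 555
Overlap end = min(585, 630) = 585
Overlap = max(0, 585 - 555) = 30 min


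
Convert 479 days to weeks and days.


68 weeks 3 days

Weeks: 479 ÷ 7 = 68 remainder 3


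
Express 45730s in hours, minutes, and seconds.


Hours: 45730 ÷ 3600 = 12 remainder 2530
Minutes: 2530 ÷ 60 = 42 remainder 10
Seconds: 10

12h 42m 10s


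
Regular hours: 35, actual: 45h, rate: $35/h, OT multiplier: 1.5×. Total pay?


$1750.00

Regular: 35h × $35 = $1225.00
Overtime: 45 - 35 = 10h
OT pay: 10h × $35 × 1.5 = $525.00
Total = $1225.00 + $525.00 = $1750.00


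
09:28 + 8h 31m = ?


Start: 568 minutes from midnight
Add: 511 minutes
Total: 1079 minutes
Hours: 1079 ÷ 60 = 17 remainder 59

17:59


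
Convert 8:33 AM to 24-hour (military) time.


Input: 8:33 AM
AM hour stays: 8

08:33


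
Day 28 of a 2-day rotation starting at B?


Shifts: A, B
Start: B (index 1)
Day 28: (1 + 28 - 1) mod 2
= 28 mod 2
= 0
Index 0 → shift A

Shift A


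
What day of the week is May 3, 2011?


Tuesday

Zeller's congruence:
q=3, m=5, k=11, j=20
h = (3 + ⌊13×6/5⌋ + 11 + ⌊11/4⌋ + ⌊20/4⌋ - 2×20) mod 7
= (3 + 15 + 11 + 2 + 5 - 40) mod 7
= -4 mod 7 = 3
h=3 → Tuesday


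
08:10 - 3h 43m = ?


04:27

Start: 490 minutes from midnight
Subtract: 223 minutes
Remaining: 490 - 223 = 267
Hours: 4, Minutes: 27


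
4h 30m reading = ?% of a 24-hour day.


18.8%

Time: 270 minutes
Day: 1440 minutes
Percentage = (270/1440) × 100 ≈ 18.8%


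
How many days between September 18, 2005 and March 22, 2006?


185 days

From September 18, 2005 to March 22, 2006
Rest of September 2005: 30 - 18 = 12
Full months: October 31, November 30, December 31, January 31, February 2006 28
Days into March 2006: 22
Total = 12 + 31 + 30 + 31 + 31 + 28 + 22 = 185 days


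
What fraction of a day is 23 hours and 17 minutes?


Total minutes: 23×60 + 17 = 1397
Day = 24×60 = 1440 minutes
Fraction = 1397/1440 ≈ 0.9701
As a percentage: 1397/1440 × 100 ≈ 97.01%

0.9701 (97.01%)


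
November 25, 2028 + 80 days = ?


February 13, 2029

Start: November 25, 2028
Add 80 days
November 25 → December 1: 30 - 25 + 1 = 6 days (80 - 6 = 74 left)
December 1 → January 1: 31 - 1 + 1 = 31 days (74 - 31 = 43 left)
January 1 → February 1: 31 - 1 + 1 = 31 days (43 - 31 = 12 left)
February 1 + 12 = February 13, 2029


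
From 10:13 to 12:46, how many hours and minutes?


End time in minutes: 12×60 + 46 = 766
Start time in minutes: 10×60 + 13 = 613
Difference = 766 - 613 = 153 minutes
= 2 hours 33 minutes

2h 33m
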